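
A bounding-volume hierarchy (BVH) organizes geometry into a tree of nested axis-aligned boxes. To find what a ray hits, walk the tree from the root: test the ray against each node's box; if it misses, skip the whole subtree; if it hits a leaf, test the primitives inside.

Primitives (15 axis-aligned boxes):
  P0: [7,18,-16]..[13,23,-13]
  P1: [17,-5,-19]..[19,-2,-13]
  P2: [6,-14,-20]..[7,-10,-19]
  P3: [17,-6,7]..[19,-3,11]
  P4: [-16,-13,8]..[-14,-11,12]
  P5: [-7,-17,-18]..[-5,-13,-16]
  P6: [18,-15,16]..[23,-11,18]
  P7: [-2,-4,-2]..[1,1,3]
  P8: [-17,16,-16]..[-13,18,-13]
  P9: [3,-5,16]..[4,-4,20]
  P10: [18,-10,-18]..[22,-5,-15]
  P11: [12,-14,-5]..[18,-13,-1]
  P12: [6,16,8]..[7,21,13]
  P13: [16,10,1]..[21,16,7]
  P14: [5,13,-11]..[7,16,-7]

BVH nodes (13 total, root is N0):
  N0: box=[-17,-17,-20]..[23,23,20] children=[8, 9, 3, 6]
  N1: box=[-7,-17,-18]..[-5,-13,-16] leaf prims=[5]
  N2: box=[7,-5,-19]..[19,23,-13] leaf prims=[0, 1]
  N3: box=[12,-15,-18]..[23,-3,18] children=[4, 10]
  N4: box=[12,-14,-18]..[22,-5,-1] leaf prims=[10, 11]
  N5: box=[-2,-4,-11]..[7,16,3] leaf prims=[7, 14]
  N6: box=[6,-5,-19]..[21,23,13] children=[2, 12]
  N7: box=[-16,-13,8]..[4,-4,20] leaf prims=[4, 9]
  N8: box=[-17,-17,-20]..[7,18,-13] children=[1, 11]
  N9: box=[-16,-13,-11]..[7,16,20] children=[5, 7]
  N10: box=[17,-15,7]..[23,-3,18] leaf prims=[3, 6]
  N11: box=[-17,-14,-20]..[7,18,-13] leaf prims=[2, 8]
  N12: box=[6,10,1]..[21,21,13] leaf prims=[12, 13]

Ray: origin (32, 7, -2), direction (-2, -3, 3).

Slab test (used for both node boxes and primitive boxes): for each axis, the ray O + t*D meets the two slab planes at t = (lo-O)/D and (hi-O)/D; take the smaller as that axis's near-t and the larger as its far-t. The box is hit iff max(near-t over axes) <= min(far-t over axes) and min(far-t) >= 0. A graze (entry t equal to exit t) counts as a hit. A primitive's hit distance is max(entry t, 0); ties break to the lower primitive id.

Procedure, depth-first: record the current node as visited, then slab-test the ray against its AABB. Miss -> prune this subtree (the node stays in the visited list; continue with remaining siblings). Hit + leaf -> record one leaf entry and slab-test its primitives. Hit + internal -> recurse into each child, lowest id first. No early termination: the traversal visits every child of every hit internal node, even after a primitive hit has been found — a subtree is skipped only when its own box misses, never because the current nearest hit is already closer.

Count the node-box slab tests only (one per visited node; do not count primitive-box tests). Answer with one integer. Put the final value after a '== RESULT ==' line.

Trace the traversal:
N0 x:[9/2,49/2] y:[-16/3,8] z:[-6,22/3] -> hit [9/2,22/3], descend [3, 6, 8, 9]
  N3 x:[9/2,10] y:[10/3,22/3] z:[-16/3,20/3] -> hit [9/2,20/3], descend [4, 10]
    N4 x:[5,10] y:[4,7] z:[-16/3,1/3] -> miss, prune
    N10 x:[9/2,15/2] y:[10/3,22/3] z:[3,20/3] -> hit [9/2,20/3] leaf, test {P3(miss), P6@t=6}
  N6 x:[11/2,13] y:[-16/3,4] z:[-17/3,5] -> miss, prune
  N8 x:[25/2,49/2] y:[-11/3,8] z:[-6,-11/3] -> miss, prune
  N9 x:[25/2,24] y:[-3,20/3] z:[-3,22/3] -> miss, prune

order=[0, 3, 4, 10, 6, 8, 9]  |boxes|=7  |leaves|=1  hit=P6

== RESULT ==
7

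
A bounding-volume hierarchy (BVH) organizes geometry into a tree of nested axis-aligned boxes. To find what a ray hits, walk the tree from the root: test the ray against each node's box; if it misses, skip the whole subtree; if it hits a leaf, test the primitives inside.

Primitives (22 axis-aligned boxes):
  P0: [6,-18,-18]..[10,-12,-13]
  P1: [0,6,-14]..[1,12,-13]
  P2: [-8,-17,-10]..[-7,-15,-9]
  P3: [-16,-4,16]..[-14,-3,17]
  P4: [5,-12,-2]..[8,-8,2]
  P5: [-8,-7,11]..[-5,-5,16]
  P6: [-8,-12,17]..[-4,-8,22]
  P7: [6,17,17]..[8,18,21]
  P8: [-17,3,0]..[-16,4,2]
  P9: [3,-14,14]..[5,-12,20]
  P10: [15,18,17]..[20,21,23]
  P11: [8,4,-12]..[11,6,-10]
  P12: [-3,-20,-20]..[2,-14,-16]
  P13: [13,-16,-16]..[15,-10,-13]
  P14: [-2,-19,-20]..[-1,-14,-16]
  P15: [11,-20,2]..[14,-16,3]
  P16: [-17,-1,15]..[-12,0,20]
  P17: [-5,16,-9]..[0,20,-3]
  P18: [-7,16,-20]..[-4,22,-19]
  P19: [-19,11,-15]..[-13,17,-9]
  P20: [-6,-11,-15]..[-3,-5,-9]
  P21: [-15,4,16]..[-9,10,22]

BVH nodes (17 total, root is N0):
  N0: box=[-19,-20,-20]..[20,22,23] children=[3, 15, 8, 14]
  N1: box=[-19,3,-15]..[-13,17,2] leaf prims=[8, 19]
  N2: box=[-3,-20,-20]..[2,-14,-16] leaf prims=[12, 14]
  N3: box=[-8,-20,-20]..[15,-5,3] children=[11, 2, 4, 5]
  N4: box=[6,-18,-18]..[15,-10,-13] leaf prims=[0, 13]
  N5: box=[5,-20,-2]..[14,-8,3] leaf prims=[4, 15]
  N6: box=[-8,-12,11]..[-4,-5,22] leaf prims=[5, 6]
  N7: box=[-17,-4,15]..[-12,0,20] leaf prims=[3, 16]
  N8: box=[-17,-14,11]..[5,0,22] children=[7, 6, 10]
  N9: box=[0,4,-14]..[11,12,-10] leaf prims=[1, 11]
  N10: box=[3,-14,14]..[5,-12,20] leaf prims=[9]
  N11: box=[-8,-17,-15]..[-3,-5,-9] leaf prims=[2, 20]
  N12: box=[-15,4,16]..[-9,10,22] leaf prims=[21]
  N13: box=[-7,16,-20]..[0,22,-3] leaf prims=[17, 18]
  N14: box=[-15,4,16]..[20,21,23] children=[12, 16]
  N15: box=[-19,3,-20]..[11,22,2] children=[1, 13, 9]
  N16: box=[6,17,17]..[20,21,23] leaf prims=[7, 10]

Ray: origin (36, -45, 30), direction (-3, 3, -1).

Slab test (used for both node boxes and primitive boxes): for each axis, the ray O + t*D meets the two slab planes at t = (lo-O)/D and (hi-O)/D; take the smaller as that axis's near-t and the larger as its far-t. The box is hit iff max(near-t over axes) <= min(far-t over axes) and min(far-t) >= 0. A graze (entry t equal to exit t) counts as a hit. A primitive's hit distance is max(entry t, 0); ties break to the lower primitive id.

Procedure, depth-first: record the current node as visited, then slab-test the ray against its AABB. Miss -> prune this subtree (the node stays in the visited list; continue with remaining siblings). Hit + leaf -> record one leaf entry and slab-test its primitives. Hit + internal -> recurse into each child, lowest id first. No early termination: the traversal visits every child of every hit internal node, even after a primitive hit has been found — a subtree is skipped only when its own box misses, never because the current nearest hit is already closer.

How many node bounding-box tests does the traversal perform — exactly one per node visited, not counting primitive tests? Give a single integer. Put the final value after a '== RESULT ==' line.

Walk:
N0 x:[16/3,55/3] y:[25/3,67/3] z:[7,50] -> hit [25/3,55/3], descend [3, 8, 14, 15]
  N3 x:[7,44/3] y:[25/3,40/3] z:[27,50] -> miss, prune
  N8 x:[31/3,53/3] y:[31/3,15] z:[8,19] -> hit [31/3,15], descend [6, 7, 10]
    N6 x:[40/3,44/3] y:[11,40/3] z:[8,19] -> hit [40/3,40/3] leaf, test {P5(miss), P6(miss)}
    N7 x:[16,53/3] y:[41/3,15] z:[10,15] -> miss, prune
    N10 x:[31/3,11] y:[31/3,11] z:[10,16] -> hit [31/3,11] leaf, test {P9@t=31/3}
  N14 x:[16/3,17] y:[49/3,22] z:[7,14] -> miss, prune
  N15 x:[25/3,55/3] y:[16,67/3] z:[28,50] -> miss, prune

order=[0, 3, 8, 6, 7, 10, 14, 15]  |boxes|=8  |leaves|=2  hit=P9

== RESULT ==
8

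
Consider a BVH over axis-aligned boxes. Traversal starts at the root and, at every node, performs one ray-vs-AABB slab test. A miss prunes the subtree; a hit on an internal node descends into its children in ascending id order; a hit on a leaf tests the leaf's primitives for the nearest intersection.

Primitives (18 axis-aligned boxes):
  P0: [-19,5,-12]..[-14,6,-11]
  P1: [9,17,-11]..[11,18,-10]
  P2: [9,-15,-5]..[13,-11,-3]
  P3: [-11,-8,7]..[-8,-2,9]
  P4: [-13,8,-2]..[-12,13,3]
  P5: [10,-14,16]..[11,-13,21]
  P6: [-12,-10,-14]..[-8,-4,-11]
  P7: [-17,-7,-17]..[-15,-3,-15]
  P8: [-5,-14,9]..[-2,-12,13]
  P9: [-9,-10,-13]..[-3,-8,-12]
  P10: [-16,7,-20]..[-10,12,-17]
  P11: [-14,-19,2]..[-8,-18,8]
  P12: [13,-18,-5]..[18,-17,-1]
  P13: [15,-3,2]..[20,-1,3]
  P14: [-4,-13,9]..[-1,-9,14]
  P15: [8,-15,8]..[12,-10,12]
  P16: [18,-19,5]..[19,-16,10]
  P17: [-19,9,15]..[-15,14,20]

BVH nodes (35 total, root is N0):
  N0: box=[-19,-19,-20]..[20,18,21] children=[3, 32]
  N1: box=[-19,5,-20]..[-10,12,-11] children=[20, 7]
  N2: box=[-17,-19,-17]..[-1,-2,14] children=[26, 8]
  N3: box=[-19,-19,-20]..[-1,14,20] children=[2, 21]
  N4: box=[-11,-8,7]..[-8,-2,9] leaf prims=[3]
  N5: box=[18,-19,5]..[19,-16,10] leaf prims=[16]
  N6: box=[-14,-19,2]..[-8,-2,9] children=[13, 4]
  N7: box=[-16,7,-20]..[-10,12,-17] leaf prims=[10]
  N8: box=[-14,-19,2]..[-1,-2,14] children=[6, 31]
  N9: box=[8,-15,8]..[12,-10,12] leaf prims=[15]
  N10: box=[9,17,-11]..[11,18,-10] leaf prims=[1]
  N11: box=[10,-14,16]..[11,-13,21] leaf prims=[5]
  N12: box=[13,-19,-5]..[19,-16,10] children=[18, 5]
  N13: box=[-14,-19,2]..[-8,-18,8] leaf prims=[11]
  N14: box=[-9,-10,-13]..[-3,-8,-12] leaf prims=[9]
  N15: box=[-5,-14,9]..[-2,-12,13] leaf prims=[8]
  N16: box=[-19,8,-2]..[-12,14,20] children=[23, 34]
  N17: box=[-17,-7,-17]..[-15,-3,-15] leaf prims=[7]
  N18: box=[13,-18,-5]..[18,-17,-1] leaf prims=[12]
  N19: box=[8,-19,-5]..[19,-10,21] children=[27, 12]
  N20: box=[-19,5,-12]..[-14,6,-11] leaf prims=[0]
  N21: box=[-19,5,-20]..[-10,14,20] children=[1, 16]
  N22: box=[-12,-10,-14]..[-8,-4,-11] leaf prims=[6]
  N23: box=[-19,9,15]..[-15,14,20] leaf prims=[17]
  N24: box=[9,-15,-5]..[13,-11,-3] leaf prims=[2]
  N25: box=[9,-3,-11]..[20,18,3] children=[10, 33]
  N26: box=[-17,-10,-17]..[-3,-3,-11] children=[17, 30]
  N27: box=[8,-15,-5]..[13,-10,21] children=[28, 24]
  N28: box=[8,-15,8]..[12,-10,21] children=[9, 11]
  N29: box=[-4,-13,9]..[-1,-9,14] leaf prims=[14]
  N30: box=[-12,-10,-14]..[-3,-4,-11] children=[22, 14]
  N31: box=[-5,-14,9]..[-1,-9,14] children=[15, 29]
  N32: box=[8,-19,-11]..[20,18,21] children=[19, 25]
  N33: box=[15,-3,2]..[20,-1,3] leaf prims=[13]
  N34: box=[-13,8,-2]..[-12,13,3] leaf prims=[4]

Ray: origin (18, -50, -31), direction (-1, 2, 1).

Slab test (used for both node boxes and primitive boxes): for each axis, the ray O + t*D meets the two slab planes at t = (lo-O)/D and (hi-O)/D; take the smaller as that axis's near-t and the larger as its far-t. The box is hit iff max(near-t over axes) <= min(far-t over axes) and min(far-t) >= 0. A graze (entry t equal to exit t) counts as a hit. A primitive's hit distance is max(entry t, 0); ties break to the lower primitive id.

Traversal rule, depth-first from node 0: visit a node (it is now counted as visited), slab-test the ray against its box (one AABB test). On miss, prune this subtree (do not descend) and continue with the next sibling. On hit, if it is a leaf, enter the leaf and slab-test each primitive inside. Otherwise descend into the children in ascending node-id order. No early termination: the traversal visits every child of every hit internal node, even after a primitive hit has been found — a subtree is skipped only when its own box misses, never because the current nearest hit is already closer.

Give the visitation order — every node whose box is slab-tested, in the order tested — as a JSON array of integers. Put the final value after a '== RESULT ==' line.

Traverse from the root:
N0 x:[-2,37] y:[31/2,34] z:[11,52] -> hit [31/2,34], descend [3, 32]
  N3 x:[19,37] y:[31/2,32] z:[11,51] -> hit [19,32], descend [2, 21]
    N2 x:[19,35] y:[31/2,24] z:[14,45] -> hit [19,24], descend [8, 26]
      N8 x:[19,32] y:[31/2,24] z:[33,45] -> miss, prune
      N26 x:[21,35] y:[20,47/2] z:[14,20] -> miss, prune
    N21 x:[28,37] y:[55/2,32] z:[11,51] -> hit [28,32], descend [1, 16]
      N1 x:[28,37] y:[55/2,31] z:[11,20] -> miss, prune
      N16 x:[30,37] y:[29,32] z:[29,51] -> hit [30,32], descend [23, 34]
        N23 x:[33,37] y:[59/2,32] z:[46,51] -> miss, prune
        N34 x:[30,31] y:[29,63/2] z:[29,34] -> hit [30,31] leaf, test {P4@t=30}
  N32 x:[-2,10] y:[31/2,34] z:[20,52] -> miss, prune

Summary -> nodes [0, 3, 2, 8, 26, 21, 1, 16, 23, 34, 32]; box-tests=11; leaf-entries=1; first=P4

== RESULT ==
[0, 3, 2, 8, 26, 21, 1, 16, 23, 34, 32]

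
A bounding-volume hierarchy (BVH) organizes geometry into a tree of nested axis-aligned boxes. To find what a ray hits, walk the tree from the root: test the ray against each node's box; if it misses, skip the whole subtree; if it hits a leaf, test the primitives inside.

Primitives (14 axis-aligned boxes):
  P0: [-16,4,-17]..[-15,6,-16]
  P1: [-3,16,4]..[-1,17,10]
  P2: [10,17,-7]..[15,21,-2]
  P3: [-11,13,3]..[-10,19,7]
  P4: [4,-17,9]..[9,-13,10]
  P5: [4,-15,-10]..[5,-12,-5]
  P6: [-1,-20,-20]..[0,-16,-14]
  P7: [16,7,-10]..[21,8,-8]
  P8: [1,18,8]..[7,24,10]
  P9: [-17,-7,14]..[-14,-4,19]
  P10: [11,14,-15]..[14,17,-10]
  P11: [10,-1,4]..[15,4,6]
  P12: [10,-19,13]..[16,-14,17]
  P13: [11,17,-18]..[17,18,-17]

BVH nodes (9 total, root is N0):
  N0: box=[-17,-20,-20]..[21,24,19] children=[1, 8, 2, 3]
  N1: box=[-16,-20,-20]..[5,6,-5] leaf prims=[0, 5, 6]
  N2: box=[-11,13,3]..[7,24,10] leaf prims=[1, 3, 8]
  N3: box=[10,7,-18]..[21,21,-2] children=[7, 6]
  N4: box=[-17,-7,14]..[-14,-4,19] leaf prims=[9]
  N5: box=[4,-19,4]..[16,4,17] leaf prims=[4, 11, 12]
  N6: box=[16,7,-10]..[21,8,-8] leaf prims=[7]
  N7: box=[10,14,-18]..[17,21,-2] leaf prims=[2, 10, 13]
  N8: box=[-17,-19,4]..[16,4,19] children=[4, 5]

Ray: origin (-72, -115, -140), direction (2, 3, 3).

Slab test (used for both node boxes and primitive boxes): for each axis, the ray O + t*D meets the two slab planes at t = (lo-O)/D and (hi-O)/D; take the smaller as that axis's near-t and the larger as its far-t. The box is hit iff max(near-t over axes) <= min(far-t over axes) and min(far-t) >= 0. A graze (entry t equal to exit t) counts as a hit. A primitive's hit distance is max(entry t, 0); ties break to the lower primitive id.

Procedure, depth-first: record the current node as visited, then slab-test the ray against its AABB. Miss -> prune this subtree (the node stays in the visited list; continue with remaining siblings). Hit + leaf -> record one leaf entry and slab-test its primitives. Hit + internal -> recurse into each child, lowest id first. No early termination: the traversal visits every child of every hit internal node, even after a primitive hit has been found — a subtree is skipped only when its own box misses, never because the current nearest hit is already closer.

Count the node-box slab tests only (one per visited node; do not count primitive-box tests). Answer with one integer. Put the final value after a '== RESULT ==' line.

Walk:
N0 x:[55/2,93/2] y:[95/3,139/3] z:[40,53] -> hit [40,139/3], descend [1, 2, 3, 8]
  N1 x:[28,77/2] y:[95/3,121/3] z:[40,45] -> miss, prune
  N2 x:[61/2,79/2] y:[128/3,139/3] z:[143/3,50] -> miss, prune
  N3 x:[41,93/2] y:[122/3,136/3] z:[122/3,46] -> hit [41,136/3], descend [6, 7]
    N6 x:[44,93/2] y:[122/3,41] z:[130/3,44] -> miss, prune
    N7 x:[41,89/2] y:[43,136/3] z:[122/3,46] -> hit [43,89/2] leaf, test {P2(miss), P10@t=43, P13(miss)}
  N8 x:[55/2,44] y:[32,119/3] z:[48,53] -> miss, prune

7 AABB tests over nodes [0, 1, 2, 3, 6, 7, 8]; 1 leaf entered; closest P10.

== RESULT ==
7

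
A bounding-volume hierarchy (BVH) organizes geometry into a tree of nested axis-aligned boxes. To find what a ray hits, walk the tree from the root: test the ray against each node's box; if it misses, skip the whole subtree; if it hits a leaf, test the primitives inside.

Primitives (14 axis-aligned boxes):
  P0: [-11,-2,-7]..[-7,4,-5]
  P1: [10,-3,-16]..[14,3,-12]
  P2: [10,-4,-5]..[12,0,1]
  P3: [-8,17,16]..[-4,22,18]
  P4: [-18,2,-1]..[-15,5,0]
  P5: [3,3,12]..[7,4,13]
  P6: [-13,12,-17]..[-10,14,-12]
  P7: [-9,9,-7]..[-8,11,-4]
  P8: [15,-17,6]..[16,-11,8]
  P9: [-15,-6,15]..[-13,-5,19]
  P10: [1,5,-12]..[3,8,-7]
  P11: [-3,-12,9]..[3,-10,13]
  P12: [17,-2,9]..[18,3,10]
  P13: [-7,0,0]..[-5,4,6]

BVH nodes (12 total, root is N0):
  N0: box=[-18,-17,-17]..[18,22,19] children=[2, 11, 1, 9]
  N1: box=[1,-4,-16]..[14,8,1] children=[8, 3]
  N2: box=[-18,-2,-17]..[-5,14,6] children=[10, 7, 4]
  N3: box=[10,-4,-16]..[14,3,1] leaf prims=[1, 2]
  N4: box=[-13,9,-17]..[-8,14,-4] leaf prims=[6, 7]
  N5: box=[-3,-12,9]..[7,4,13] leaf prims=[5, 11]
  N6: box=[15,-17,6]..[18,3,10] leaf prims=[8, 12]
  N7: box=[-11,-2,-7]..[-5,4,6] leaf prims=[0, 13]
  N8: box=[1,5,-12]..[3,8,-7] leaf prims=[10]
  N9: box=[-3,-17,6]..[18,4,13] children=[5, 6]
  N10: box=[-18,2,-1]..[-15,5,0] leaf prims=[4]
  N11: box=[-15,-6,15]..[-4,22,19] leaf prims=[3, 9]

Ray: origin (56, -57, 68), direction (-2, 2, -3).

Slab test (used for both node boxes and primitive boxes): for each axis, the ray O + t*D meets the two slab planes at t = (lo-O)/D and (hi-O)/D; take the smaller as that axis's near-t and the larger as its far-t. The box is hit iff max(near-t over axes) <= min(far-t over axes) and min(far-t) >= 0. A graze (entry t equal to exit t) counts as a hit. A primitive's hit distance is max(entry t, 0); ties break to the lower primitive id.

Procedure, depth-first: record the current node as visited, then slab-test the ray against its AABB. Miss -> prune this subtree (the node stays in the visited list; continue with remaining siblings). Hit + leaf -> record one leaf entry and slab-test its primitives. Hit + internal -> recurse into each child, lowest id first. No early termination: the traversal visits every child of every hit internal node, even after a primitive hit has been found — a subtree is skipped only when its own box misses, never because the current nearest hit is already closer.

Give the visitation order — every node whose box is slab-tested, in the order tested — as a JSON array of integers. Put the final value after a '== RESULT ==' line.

Traverse from the root:
N0 x:[19,37] y:[20,79/2] z:[49/3,85/3] -> hit [20,85/3], descend [1, 2, 9, 11]
  N1 x:[21,55/2] y:[53/2,65/2] z:[67/3,28] -> hit [53/2,55/2], descend [3, 8]
    N3 x:[21,23] y:[53/2,30] z:[67/3,28] -> miss, prune
    N8 x:[53/2,55/2] y:[31,65/2] z:[25,80/3] -> miss, prune
  N2 x:[61/2,37] y:[55/2,71/2] z:[62/3,85/3] -> miss, prune
  N9 x:[19,59/2] y:[20,61/2] z:[55/3,62/3] -> hit [20,62/3], descend [5, 6]
    N5 x:[49/2,59/2] y:[45/2,61/2] z:[55/3,59/3] -> miss, prune
    N6 x:[19,41/2] y:[20,30] z:[58/3,62/3] -> hit [20,41/2] leaf, test {P8@t=20, P12(miss)}
  N11 x:[30,71/2] y:[51/2,79/2] z:[49/3,53/3] -> miss, prune

Visited [0, 1, 3, 8, 2, 9, 5, 6, 11]. Tests: 9 box, 1 leaf. Nearest: P8.

== RESULT ==
[0, 1, 3, 8, 2, 9, 5, 6, 11]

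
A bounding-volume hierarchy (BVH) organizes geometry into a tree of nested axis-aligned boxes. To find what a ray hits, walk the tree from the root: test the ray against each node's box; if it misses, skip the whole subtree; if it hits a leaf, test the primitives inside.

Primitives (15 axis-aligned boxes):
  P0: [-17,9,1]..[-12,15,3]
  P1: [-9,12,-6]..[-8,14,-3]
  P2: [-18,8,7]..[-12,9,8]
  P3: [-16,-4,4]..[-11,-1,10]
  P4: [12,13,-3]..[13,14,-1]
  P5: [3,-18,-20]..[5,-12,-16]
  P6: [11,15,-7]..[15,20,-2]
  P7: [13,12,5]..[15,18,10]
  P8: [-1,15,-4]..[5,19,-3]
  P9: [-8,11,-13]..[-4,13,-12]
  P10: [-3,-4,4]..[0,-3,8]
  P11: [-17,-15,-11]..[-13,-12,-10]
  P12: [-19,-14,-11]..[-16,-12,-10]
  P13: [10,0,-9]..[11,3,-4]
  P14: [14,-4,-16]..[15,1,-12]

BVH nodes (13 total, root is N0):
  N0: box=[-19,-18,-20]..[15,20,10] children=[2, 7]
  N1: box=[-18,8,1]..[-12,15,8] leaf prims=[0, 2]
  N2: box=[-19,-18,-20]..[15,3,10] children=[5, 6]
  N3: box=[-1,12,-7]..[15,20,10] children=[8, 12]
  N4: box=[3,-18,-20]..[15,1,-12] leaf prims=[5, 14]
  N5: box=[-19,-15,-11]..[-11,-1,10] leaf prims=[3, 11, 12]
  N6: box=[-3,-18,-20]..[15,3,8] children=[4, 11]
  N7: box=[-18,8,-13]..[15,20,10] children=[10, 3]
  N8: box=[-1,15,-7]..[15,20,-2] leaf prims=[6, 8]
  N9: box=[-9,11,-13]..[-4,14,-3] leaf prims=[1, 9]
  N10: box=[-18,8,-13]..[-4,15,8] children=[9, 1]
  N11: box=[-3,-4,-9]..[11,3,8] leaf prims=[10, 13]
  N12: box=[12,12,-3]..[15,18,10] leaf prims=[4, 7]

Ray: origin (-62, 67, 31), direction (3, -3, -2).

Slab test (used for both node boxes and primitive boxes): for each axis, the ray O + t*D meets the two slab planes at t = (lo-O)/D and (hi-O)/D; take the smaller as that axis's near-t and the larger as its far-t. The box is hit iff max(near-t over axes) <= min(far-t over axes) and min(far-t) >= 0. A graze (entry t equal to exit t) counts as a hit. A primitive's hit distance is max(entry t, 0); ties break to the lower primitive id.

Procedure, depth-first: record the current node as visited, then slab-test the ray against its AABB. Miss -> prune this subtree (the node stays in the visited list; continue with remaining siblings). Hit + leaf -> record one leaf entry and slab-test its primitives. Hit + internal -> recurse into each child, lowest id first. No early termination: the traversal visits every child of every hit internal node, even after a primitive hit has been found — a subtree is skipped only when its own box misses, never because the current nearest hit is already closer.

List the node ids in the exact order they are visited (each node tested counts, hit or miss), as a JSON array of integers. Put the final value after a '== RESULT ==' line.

Trace the traversal:
N0 x:[43/3,77/3] y:[47/3,85/3] z:[21/2,51/2] -> hit [47/3,51/2], descend [2, 7]
  N2 x:[43/3,77/3] y:[64/3,85/3] z:[21/2,51/2] -> hit [64/3,51/2], descend [5, 6]
    N5 x:[43/3,17] y:[68/3,82/3] z:[21/2,21] -> miss, prune
    N6 x:[59/3,77/3] y:[64/3,85/3] z:[23/2,51/2] -> hit [64/3,51/2], descend [4, 11]
      N4 x:[65/3,77/3] y:[22,85/3] z:[43/2,51/2] -> hit [22,51/2] leaf, test {P5(miss), P14(miss)}
      N11 x:[59/3,73/3] y:[64/3,71/3] z:[23/2,20] -> miss, prune
  N7 x:[44/3,77/3] y:[47/3,59/3] z:[21/2,22] -> hit [47/3,59/3], descend [3, 10]
    N3 x:[61/3,77/3] y:[47/3,55/3] z:[21/2,19] -> miss, prune
    N10 x:[44/3,58/3] y:[52/3,59/3] z:[23/2,22] -> hit [52/3,58/3], descend [1, 9]
      N1 x:[44/3,50/3] y:[52/3,59/3] z:[23/2,15] -> miss, prune
      N9 x:[53/3,58/3] y:[53/3,56/3] z:[17,22] -> hit [53/3,56/3] leaf, test {P1@t=53/3, P9(miss)}

11 AABB tests over nodes [0, 2, 5, 6, 4, 11, 7, 3, 10, 1, 9]; 2 leaves entered; closest P1.

== RESULT ==
[0, 2, 5, 6, 4, 11, 7, 3, 10, 1, 9]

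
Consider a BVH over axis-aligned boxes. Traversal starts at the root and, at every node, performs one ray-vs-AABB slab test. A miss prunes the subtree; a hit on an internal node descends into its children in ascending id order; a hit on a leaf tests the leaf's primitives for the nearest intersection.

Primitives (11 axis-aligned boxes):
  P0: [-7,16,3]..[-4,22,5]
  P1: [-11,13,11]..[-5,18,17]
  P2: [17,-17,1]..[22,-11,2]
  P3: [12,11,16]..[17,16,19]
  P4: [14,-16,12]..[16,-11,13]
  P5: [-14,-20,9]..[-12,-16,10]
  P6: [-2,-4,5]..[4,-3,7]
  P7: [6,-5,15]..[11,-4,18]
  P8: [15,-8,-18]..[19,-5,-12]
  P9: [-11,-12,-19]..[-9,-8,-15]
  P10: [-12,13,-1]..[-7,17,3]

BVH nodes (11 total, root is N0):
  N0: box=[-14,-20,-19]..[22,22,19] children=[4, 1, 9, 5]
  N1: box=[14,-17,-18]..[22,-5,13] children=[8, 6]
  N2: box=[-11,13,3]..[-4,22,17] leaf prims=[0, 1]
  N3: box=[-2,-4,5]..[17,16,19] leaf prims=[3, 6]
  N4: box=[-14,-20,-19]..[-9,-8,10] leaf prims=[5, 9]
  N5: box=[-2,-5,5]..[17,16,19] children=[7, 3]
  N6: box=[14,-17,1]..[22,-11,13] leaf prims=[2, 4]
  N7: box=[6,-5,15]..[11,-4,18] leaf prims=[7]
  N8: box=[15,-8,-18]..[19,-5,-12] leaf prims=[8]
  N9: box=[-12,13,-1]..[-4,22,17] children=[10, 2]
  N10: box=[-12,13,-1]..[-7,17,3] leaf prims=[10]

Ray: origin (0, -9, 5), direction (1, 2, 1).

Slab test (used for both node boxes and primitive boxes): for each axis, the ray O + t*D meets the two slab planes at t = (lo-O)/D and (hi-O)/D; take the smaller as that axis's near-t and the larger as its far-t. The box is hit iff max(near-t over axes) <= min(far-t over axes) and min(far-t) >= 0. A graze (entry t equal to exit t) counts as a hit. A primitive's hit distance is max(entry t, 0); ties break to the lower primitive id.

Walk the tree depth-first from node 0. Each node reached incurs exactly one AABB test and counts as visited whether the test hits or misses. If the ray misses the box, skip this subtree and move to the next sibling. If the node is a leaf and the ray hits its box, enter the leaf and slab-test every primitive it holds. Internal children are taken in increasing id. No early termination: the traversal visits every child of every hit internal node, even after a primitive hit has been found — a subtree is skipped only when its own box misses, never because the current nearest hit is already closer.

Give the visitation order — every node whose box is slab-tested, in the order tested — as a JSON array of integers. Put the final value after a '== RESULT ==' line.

Trace the traversal:
N0 x:[-14,22] y:[-11/2,31/2] z:[-24,14] -> hit [-11/2,14], descend [1, 4, 5, 9]
  N1 x:[14,22] y:[-4,2] z:[-23,8] -> miss, prune
  N4 x:[-14,-9] y:[-11/2,1/2] z:[-24,5] -> miss, prune
  N5 x:[-2,17] y:[2,25/2] z:[0,14] -> hit [2,25/2], descend [3, 7]
    N3 x:[-2,17] y:[5/2,25/2] z:[0,14] -> hit [5/2,25/2] leaf, test {P3@t=12, P6(miss)}
    N7 x:[6,11] y:[2,5/2] z:[10,13] -> miss, prune
  N9 x:[-12,-4] y:[11,31/2] z:[-6,12] -> miss, prune

Visited [0, 1, 4, 5, 3, 7, 9]. Tests: 7 box, 1 leaf. Nearest: P3.

== RESULT ==
[0, 1, 4, 5, 3, 7, 9]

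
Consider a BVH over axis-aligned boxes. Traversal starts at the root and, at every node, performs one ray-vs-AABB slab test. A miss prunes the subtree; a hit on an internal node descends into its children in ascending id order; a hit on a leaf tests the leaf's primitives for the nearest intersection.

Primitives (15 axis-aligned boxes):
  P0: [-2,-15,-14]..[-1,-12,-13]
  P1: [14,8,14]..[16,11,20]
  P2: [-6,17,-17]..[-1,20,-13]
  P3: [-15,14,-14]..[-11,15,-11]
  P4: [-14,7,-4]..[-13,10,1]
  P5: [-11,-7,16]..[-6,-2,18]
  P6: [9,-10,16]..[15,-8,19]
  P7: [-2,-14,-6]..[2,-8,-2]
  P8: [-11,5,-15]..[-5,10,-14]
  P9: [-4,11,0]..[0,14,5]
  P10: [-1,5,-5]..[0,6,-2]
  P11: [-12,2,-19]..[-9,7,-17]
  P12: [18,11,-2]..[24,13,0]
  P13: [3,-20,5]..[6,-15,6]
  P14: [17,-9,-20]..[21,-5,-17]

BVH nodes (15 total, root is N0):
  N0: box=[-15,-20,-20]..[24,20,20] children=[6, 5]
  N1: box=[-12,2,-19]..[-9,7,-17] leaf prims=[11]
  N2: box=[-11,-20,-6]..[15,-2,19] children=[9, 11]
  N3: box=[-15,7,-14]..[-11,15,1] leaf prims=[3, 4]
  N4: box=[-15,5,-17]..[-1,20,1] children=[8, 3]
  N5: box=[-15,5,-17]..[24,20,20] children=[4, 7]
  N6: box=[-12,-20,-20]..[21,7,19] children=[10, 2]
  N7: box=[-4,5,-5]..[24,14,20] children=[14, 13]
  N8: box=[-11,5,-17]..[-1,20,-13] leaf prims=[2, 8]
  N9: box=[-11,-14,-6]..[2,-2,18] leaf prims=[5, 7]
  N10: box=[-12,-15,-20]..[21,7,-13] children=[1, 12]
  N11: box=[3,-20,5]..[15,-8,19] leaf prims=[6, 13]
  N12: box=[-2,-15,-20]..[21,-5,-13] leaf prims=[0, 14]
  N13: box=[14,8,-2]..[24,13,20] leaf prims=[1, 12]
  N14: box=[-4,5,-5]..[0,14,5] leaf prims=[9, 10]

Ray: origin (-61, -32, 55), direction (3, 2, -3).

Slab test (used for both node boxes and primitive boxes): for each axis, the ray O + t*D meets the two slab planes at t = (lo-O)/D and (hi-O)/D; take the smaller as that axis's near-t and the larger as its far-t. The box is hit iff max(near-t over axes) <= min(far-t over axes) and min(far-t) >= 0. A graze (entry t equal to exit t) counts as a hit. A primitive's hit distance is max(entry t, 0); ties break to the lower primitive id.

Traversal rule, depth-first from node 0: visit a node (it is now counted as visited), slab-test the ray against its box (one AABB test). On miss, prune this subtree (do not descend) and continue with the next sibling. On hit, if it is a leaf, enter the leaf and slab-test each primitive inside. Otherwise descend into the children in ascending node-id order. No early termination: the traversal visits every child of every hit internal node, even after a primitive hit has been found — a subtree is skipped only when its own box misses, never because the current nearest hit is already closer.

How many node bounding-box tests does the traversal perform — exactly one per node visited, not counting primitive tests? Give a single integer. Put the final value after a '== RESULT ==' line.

Traverse from the root:
N0 x:[46/3,85/3] y:[6,26] z:[35/3,25] -> hit [46/3,25], descend [5, 6]
  N5 x:[46/3,85/3] y:[37/2,26] z:[35/3,24] -> hit [37/2,24], descend [4, 7]
    N4 x:[46/3,20] y:[37/2,26] z:[18,24] -> hit [37/2,20], descend [3, 8]
      N3 x:[46/3,50/3] y:[39/2,47/2] z:[18,23] -> miss, prune
      N8 x:[50/3,20] y:[37/2,26] z:[68/3,24] -> miss, prune
    N7 x:[19,85/3] y:[37/2,23] z:[35/3,20] -> hit [19,20], descend [13, 14]
      N13 x:[25,85/3] y:[20,45/2] z:[35/3,19] -> miss, prune
      N14 x:[19,61/3] y:[37/2,23] z:[50/3,20] -> hit [19,20] leaf, test {P9(miss), P10(miss)}
  N6 x:[49/3,82/3] y:[6,39/2] z:[12,25] -> hit [49/3,39/2], descend [2, 10]
    N2 x:[50/3,76/3] y:[6,15] z:[12,61/3] -> miss, prune
    N10 x:[49/3,82/3] y:[17/2,39/2] z:[68/3,25] -> miss, prune

order=[0, 5, 4, 3, 8, 7, 13, 14, 6, 2, 10]  |boxes|=11  |leaves|=1  hit=miss

== RESULT ==
11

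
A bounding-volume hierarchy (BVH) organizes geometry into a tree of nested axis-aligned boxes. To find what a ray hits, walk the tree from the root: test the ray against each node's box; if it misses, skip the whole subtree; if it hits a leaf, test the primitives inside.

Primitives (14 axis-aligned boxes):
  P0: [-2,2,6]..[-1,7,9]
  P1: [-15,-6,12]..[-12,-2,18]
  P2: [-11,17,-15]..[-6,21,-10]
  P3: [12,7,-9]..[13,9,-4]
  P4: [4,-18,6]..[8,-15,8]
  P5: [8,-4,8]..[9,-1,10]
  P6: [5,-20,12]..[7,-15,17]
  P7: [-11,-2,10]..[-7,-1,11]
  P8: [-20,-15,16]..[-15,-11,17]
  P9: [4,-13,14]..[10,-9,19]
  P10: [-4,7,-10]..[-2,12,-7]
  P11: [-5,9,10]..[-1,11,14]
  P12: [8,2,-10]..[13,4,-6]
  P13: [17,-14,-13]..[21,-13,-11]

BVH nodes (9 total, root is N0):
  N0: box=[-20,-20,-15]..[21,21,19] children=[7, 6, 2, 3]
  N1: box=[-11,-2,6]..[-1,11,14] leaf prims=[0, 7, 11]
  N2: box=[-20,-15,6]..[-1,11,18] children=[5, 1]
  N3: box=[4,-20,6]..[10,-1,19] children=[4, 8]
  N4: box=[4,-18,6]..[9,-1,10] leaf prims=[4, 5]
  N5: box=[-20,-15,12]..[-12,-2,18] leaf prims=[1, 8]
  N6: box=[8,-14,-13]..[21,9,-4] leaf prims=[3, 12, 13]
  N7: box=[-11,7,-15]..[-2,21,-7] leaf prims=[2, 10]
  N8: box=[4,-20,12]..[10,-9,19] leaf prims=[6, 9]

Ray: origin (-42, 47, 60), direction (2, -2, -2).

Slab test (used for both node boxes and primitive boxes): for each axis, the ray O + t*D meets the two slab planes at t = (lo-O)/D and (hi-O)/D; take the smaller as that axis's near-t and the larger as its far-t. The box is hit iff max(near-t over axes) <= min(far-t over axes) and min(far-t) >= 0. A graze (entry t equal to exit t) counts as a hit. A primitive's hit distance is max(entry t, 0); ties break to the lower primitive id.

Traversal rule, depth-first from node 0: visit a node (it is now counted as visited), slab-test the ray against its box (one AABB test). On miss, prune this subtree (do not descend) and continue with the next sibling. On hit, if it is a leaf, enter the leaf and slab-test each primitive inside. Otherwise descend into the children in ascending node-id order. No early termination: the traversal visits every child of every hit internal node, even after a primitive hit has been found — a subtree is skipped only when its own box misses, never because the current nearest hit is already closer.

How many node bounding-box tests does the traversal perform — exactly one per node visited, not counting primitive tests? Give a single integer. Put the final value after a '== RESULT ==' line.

Trace the traversal:
N0 x:[11,63/2] y:[13,67/2] z:[41/2,75/2] -> hit [41/2,63/2], descend [2, 3, 6, 7]
  N2 x:[11,41/2] y:[18,31] z:[21,27] -> miss, prune
  N3 x:[23,26] y:[24,67/2] z:[41/2,27] -> hit [24,26], descend [4, 8]
    N4 x:[23,51/2] y:[24,65/2] z:[25,27] -> hit [25,51/2] leaf, test {P4(miss), P5@t=25}
    N8 x:[23,26] y:[28,67/2] z:[41/2,24] -> miss, prune
  N6 x:[25,63/2] y:[19,61/2] z:[32,73/2] -> miss, prune
  N7 x:[31/2,20] y:[13,20] z:[67/2,75/2] -> miss, prune

7 AABB tests over nodes [0, 2, 3, 4, 8, 6, 7]; 1 leaf entered; closest P5.

== RESULT ==
7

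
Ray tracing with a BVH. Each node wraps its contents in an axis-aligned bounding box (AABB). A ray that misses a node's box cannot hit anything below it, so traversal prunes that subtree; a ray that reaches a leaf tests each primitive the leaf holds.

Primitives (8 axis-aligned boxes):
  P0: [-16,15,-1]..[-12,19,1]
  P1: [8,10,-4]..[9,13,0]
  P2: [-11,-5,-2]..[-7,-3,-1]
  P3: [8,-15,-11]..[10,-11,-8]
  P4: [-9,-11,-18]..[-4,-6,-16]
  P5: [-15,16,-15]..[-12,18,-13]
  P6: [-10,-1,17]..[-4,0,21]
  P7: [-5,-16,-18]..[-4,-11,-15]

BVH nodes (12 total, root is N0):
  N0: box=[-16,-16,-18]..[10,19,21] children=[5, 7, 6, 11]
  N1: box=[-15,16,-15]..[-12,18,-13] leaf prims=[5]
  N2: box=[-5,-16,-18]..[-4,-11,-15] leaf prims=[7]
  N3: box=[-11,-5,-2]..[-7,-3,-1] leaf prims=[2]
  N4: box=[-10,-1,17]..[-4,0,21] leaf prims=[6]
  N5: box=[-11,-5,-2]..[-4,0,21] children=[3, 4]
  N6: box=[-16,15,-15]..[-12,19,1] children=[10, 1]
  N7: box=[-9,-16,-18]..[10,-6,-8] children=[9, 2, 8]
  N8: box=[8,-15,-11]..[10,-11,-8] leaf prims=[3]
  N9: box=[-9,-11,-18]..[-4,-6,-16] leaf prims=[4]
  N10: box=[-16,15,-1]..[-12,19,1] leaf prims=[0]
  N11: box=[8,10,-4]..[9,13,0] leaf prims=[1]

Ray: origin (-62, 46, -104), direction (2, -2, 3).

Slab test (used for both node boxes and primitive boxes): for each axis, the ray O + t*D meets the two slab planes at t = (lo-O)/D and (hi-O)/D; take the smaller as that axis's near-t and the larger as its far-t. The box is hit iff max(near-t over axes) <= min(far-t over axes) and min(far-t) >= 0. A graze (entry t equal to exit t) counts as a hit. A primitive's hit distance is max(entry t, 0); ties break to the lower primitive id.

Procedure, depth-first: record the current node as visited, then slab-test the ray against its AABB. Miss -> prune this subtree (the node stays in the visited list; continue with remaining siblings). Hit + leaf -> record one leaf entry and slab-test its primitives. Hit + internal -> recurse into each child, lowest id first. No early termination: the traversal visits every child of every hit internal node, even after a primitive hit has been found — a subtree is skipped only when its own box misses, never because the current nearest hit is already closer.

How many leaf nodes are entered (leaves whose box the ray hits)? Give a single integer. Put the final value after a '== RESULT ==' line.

Trace the traversal:
N0 x:[23,36] y:[27/2,31] z:[86/3,125/3] -> hit [86/3,31], descend [5, 6, 7, 11]
  N5 x:[51/2,29] y:[23,51/2] z:[34,125/3] -> miss, prune
  N6 x:[23,25] y:[27/2,31/2] z:[89/3,35] -> miss, prune
  N7 x:[53/2,36] y:[26,31] z:[86/3,32] -> hit [86/3,31], descend [2, 8, 9]
    N2 x:[57/2,29] y:[57/2,31] z:[86/3,89/3] -> hit [86/3,29] leaf, test {P7@t=86/3}
    N8 x:[35,36] y:[57/2,61/2] z:[31,32] -> miss, prune
    N9 x:[53/2,29] y:[26,57/2] z:[86/3,88/3] -> miss, prune
  N11 x:[35,71/2] y:[33/2,18] z:[100/3,104/3] -> miss, prune

order=[0, 5, 6, 7, 2, 8, 9, 11]  |boxes|=8  |leaves|=1  hit=P7

== RESULT ==
1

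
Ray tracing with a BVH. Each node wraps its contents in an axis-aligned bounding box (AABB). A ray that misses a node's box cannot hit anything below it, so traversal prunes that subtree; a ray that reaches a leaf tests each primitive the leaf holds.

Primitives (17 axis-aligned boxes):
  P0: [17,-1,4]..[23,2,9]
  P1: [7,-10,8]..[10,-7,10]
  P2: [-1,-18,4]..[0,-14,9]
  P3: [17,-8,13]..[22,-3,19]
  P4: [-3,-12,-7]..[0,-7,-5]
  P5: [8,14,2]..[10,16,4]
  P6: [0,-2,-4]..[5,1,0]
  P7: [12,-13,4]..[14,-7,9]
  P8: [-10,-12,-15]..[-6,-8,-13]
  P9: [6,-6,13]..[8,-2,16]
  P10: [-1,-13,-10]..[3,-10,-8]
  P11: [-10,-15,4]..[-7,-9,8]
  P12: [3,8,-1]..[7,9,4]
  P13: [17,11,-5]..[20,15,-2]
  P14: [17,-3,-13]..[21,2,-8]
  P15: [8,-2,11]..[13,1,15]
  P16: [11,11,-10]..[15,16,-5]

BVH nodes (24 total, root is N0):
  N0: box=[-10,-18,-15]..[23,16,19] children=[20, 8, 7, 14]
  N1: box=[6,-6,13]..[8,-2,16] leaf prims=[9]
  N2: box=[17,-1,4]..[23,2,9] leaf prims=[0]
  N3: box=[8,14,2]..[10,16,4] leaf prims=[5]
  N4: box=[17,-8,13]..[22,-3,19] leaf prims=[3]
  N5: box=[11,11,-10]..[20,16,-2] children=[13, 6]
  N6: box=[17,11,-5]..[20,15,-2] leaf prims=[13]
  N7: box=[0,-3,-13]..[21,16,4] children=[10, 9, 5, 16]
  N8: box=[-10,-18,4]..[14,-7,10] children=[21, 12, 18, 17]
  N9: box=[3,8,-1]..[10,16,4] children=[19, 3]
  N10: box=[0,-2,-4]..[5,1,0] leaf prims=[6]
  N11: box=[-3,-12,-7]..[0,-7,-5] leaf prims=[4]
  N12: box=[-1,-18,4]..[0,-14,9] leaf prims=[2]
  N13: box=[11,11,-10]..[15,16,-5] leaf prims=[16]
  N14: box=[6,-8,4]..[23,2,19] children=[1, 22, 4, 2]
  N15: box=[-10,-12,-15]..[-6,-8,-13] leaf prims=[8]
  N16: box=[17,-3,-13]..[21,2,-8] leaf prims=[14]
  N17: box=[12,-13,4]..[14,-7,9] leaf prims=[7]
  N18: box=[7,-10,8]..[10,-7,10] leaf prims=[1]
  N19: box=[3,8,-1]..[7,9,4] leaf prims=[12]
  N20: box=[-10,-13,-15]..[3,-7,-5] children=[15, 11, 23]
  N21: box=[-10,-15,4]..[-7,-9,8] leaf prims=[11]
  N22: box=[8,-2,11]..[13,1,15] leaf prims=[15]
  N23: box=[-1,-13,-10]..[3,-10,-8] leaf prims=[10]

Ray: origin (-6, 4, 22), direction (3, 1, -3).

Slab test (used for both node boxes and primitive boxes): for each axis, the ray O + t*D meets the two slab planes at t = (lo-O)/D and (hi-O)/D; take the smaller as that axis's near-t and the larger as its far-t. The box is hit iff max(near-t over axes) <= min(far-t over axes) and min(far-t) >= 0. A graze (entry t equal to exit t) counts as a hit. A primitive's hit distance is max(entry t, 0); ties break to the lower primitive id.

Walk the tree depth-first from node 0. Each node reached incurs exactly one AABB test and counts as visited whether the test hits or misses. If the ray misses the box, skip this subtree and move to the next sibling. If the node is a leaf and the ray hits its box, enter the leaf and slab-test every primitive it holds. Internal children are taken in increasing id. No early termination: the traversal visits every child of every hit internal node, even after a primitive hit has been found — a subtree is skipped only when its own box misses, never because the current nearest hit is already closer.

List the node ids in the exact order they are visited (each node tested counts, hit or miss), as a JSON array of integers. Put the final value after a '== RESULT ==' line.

Trace the traversal:
N0 x:[-4/3,29/3] y:[-22,12] z:[1,37/3] -> hit [1,29/3], descend [7, 8, 14, 20]
  N7 x:[2,9] y:[-7,12] z:[6,35/3] -> hit [6,9], descend [5, 9, 10, 16]
    N5 x:[17/3,26/3] y:[7,12] z:[8,32/3] -> hit [8,26/3], descend [6, 13]
      N6 x:[23/3,26/3] y:[7,11] z:[8,9] -> hit [8,26/3] leaf, test {P13@t=8}
      N13 x:[17/3,7] y:[7,12] z:[9,32/3] -> miss, prune
    N9 x:[3,16/3] y:[4,12] z:[6,23/3] -> miss, prune
    N10 x:[2,11/3] y:[-6,-3] z:[22/3,26/3] -> miss, prune
    N16 x:[23/3,9] y:[-7,-2] z:[10,35/3] -> miss, prune
  N8 x:[-4/3,20/3] y:[-22,-11] z:[4,6] -> miss, prune
  N14 x:[4,29/3] y:[-12,-2] z:[1,6] -> miss, prune
  N20 x:[-4/3,3] y:[-17,-11] z:[9,37/3] -> miss, prune

Visited [0, 7, 5, 6, 13, 9, 10, 16, 8, 14, 20]. Tests: 11 box, 1 leaf. Nearest: P13.

== RESULT ==
[0, 7, 5, 6, 13, 9, 10, 16, 8, 14, 20]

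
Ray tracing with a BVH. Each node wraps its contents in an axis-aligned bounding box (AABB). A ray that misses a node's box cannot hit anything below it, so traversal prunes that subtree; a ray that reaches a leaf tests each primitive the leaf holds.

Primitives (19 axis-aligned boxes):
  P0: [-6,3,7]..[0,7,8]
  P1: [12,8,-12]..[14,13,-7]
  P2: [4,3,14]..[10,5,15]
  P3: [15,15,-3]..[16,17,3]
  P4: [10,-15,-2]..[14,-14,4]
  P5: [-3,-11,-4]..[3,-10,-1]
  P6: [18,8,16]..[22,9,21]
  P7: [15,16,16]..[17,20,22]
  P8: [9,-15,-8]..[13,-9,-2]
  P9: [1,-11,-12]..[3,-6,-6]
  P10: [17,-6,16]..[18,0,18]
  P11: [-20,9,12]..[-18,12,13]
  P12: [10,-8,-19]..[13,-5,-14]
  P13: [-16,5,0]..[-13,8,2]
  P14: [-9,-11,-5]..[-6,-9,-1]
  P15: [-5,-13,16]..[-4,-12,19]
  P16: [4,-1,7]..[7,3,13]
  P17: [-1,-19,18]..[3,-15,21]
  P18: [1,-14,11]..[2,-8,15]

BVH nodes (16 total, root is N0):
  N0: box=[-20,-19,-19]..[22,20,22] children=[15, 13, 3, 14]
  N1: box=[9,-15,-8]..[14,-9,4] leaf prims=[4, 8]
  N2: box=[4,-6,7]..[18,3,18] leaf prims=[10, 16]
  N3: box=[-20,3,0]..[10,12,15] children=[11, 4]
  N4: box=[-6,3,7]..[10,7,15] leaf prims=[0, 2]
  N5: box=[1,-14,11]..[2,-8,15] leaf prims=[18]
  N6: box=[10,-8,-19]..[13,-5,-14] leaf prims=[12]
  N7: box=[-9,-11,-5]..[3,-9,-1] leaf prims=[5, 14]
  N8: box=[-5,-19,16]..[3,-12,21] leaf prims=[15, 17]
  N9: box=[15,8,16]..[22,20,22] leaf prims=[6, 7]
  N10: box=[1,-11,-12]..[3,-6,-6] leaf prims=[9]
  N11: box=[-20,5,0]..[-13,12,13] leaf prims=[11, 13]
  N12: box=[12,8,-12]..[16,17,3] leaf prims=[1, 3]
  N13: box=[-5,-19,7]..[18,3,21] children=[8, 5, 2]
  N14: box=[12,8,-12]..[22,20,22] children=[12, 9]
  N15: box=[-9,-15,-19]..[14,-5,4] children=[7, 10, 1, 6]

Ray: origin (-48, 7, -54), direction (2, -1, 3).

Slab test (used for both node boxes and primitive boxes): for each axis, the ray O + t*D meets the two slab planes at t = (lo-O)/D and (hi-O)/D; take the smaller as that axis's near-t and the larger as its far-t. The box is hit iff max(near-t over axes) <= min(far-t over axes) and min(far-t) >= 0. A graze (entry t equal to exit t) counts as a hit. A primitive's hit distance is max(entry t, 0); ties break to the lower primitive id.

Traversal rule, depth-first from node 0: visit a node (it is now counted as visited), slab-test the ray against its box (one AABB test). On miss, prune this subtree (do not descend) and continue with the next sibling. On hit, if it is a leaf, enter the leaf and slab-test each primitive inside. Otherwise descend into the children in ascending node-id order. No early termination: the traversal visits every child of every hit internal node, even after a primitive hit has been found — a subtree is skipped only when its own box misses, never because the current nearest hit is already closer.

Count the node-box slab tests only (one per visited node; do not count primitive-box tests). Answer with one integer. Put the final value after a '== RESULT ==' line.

Walk:
N0 x:[14,35] y:[-13,26] z:[35/3,76/3] -> hit [14,76/3], descend [3, 13, 14, 15]
  N3 x:[14,29] y:[-5,4] z:[18,23] -> miss, prune
  N13 x:[43/2,33] y:[4,26] z:[61/3,25] -> hit [43/2,25], descend [2, 5, 8]
    N2 x:[26,33] y:[4,13] z:[61/3,24] -> miss, prune
    N5 x:[49/2,25] y:[15,21] z:[65/3,23] -> miss, prune
    N8 x:[43/2,51/2] y:[19,26] z:[70/3,25] -> hit [70/3,25] leaf, test {P15(miss), P17@t=24}
  N14 x:[30,35] y:[-13,-1] z:[14,76/3] -> miss, prune
  N15 x:[39/2,31] y:[12,22] z:[35/3,58/3] -> miss, prune

Visited [0, 3, 13, 2, 5, 8, 14, 15]. Tests: 8 box, 1 leaf. Nearest: P17.

== RESULT ==
8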